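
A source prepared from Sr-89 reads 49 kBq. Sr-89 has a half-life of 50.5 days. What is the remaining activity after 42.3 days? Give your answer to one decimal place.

Number of half-lives: n = 42.3/50.5 ≈ 0.83762.
Remaining = 49 × (1/2)^0.83762 = 49 × 0.55956 ≈ 27.419 kBq.

27.4 kBq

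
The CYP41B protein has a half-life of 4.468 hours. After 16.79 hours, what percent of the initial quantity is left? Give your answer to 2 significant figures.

n = 16.79/4.468 ≈ 3.7578 half-lives.
Fraction remaining = (1/2)^3.7578 ≈ 0.073923, i.e. 7.3923%.

7.4%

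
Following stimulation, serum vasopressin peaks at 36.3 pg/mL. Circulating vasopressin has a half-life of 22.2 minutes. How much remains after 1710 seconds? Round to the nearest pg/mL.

15 pg/mL

Convert the elapsed time: 1710 seconds = 28.5 minutes.
Number of half-lives: n = 28.5/22.2 ≈ 1.2838.
Remaining = 36.3 × (1/2)^1.2838 = 36.3 × 0.41072 ≈ 14.909 pg/mL.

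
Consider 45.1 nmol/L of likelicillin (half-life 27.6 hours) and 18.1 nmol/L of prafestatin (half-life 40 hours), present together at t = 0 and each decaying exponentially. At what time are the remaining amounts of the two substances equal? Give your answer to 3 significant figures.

Set 45.1·(1/2)^(t/27.6) = 18.1·(1/2)^(t/40).
Taking log₂: log₂(45.1/18.1) = t·(1/27.6 − 1/40).
log₂(2.4917) = 1.3171; 1/27.6 − 1/40 = 0.011232.
t = 1.3171 / 0.011232 ≈ 117.27 hours.

117 hours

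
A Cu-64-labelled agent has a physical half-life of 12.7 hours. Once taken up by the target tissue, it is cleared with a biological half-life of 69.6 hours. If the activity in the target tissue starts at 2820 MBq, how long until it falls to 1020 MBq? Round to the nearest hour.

1/t_eff = 1/t_phys + 1/t_biol = 1/12.7 + 1/69.6 = 0.093108 per hour.
t_eff = 12.7 × 69.6 / (12.7 + 69.6) ≈ 10.74 hours.
n = log₂(2820/1020) ≈ 1.4671; t = 1.4671 × 10.74 ≈ 15.757 hours.

16 hours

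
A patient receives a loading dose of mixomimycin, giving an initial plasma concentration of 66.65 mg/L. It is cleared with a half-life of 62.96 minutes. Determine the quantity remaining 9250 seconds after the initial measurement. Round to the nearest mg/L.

Convert the elapsed time: 9250 seconds = 154.167 minutes.
Number of half-lives: n = 154.167/62.96 ≈ 2.4486.
Remaining = 66.65 × (1/2)^2.4486 = 66.65 × 0.18318 ≈ 12.209 mg/L.

12 mg/L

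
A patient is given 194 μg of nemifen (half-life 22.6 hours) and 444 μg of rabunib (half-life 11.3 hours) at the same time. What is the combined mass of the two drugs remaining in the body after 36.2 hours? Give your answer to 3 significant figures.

112 μg

nemifen: 194 × (1/2)^(36.2/22.6) = 194 × (1/2)^1.6018 ≈ 63.918 μg.
rabunib: 444 × (1/2)^(36.2/11.3) = 444 × (1/2)^3.2035 ≈ 48.197 μg.
Total = 63.918 + 48.197 ≈ 112.11 μg.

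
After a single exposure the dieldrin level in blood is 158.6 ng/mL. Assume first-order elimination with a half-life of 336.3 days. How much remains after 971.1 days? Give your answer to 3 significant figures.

21.4 ng/mL

Number of half-lives: n = 971.1/336.3 ≈ 2.8876.
Remaining = 158.6 × (1/2)^2.8876 = 158.6 × 0.13513 ≈ 21.431 ng/mL.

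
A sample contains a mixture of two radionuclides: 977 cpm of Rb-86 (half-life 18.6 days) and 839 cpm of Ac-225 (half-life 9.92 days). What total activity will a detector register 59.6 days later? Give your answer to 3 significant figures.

119 cpm

Rb-86: 977 × (1/2)^(59.6/18.6) = 977 × (1/2)^3.2043 ≈ 106 cpm.
Ac-225: 839 × (1/2)^(59.6/9.92) = 839 × (1/2)^6.0081 ≈ 13.036 cpm.
Total = 106 + 13.036 ≈ 119.04 cpm.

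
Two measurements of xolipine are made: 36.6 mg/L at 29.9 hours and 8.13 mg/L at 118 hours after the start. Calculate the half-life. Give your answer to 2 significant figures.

Over Δt = 118 − 29.9 = 88.1 hours, the level fell by a factor of 36.6/8.13 ≈ 4.5018.
n = log₂(4.5018) ≈ 2.1705 half-lives, so t½ = 88.1/2.1705 ≈ 40.589 hours.

41 hours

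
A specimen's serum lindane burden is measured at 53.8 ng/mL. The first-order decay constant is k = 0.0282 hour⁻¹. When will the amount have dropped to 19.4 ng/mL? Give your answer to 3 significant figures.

t½ = ln 2 / k = 0.69315 / 0.0282 ≈ 24.58 hours.
Fraction remaining = 19.4/53.8 ≈ 0.36059.
n = log₂(53.8/19.4) = ln(2.7732)/ln 2 ≈ 1.4715 half-lives.
t = n × t½ = 1.4715 × 24.58 ≈ 36.17 hours.

36.2 hours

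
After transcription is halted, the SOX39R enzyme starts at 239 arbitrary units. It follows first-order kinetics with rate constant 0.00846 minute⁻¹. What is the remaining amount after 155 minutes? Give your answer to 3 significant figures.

64.4 arbitrary units

t½ = ln 2 / k = 0.69315 / 0.00846 ≈ 81.932 minutes.
Number of half-lives: n = 155/81.932 ≈ 1.8918.
Remaining = 239 × (1/2)^1.8918 = 239 × 0.26947 ≈ 64.403 arbitrary units.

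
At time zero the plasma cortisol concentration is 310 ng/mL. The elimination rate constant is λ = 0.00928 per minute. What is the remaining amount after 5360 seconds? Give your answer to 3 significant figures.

t½ = ln 2 / λ = 0.69315 / 0.00928 ≈ 74.693 minutes.
Convert the elapsed time: 5360 seconds = 89.3333 minutes.
Number of half-lives: n = 89.3333/74.693 ≈ 1.196.
Remaining = 310 × (1/2)^1.196 = 310 × 0.43648 ≈ 135.31 ng/mL.

135 ng/mL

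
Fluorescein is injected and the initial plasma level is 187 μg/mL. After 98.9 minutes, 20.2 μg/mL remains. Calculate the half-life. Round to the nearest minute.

31 minutes

A/A₀ = 20.2/187 ≈ 0.10802.
n = log₂(9.2574) ≈ 3.2106 half-lives elapsed in 98.9 minutes.
t½ = 98.9/3.2106 ≈ 30.804 minutes.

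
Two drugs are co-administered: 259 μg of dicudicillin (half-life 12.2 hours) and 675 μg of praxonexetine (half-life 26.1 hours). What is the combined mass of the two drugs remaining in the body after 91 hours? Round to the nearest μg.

62 μg

dicudicillin: 259 × (1/2)^(91/12.2) = 259 × (1/2)^7.459 ≈ 1.472 μg.
praxonexetine: 675 × (1/2)^(91/26.1) = 675 × (1/2)^3.4866 ≈ 60.219 μg.
Total = 1.472 + 60.219 ≈ 61.691 μg.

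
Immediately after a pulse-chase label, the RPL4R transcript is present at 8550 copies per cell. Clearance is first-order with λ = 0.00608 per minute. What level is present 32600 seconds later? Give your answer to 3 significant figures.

314 copies per cell

t½ = ln 2 / λ = 0.69315 / 0.00608 ≈ 114 minutes.
Convert the elapsed time: 32600 seconds = 543.333 minutes.
Number of half-lives: n = 543.333/114 ≈ 4.7659.
Remaining = 8550 × (1/2)^4.7659 = 8550 × 0.036756 ≈ 314.26 copies per cell.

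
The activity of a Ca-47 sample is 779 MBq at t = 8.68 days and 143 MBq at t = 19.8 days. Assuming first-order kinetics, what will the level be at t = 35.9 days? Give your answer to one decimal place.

12.3 MBq

Over Δt = 19.8 − 8.68 = 11.12 days, the level fell by a factor of 779/143 ≈ 5.4476.
n = log₂(5.4476) ≈ 2.4456 half-lives, so t½ = 11.12/2.4456 ≈ 4.5469 days.
From t = 19.8 to t = 35.9: 143 × (1/2)^((35.9−19.8)/4.5469) ≈ 12.287 MBq.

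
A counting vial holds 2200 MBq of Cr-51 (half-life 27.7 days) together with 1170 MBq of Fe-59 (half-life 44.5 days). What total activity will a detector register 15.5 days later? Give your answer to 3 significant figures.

Cr-51: 2200 × (1/2)^(15.5/27.7) = 2200 × (1/2)^0.55957 ≈ 1492.7 MBq.
Fe-59: 1170 × (1/2)^(15.5/44.5) = 1170 × (1/2)^0.34831 ≈ 919.04 MBq.
Total = 1492.7 + 919.04 ≈ 2411.7 MBq.

2410 MBq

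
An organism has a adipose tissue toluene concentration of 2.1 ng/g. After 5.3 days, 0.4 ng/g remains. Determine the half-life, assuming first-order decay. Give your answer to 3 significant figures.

A/A₀ = 0.4/2.1 ≈ 0.19048.
n = log₂(5.25) ≈ 2.3923 half-lives elapsed in 5.3 days.
t½ = 5.3/2.3923 ≈ 2.2154 days.

2.22 days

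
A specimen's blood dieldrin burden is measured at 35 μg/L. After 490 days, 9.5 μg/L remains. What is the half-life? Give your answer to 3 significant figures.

A/A₀ = 9.5/35 ≈ 0.27143.
n = log₂(3.6842) ≈ 1.8814 half-lives elapsed in 490 days.
t½ = 490/1.8814 ≈ 260.45 days.

260 days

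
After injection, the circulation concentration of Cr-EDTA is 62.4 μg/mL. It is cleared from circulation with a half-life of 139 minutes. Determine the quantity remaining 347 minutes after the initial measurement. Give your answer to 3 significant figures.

11.1 μg/mL

Number of half-lives: n = 347/139 ≈ 2.4964.
Remaining = 62.4 × (1/2)^2.4964 = 62.4 × 0.17722 ≈ 11.058 μg/mL.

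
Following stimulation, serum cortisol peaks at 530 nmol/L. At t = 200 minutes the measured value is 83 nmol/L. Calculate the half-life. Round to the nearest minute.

75 minutes

A/A₀ = 83/530 ≈ 0.1566.
n = log₂(6.3855) ≈ 2.6748 half-lives elapsed in 200 minutes.
t½ = 200/2.6748 ≈ 74.772 minutes.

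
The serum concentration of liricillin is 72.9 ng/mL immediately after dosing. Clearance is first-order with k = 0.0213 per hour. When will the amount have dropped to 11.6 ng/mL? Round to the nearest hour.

86 hours

t½ = ln 2 / k = 0.69315 / 0.0213 ≈ 32.542 hours.
Fraction remaining = 11.6/72.9 ≈ 0.15912.
n = log₂(72.9/11.6) = ln(6.2845)/ln 2 ≈ 2.6518 half-lives.
t = n × t½ = 2.6518 × 32.542 ≈ 86.295 hours.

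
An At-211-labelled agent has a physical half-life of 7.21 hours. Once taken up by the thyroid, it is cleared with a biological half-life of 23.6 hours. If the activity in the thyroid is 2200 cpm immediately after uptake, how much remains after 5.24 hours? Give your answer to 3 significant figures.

1/t_eff = 1/t_phys + 1/t_biol = 1/7.21 + 1/23.6 = 0.18107 per hour.
t_eff = 7.21 × 23.6 / (7.21 + 23.6) ≈ 5.5228 hours.
Remaining = 2200 × (1/2)^(5.24/5.5228) = 2200 × (1/2)^0.9488 ≈ 1139.7 cpm.

1140 cpm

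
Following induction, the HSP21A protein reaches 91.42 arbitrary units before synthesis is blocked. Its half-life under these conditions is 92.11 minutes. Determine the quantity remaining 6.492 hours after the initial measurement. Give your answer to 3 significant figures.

Convert the elapsed time: 6.492 hours = 389.52 minutes.
Number of half-lives: n = 389.52/92.11 ≈ 4.2289.
Remaining = 91.42 × (1/2)^4.2289 = 91.42 × 0.053332 ≈ 4.8756 arbitrary units.

4.88 arbitrary units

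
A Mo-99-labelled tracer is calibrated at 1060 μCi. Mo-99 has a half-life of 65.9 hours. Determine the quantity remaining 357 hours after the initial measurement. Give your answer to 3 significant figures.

Number of half-lives: n = 357/65.9 ≈ 5.4173.
Remaining = 1060 × (1/2)^5.4173 = 1060 × 0.023401 ≈ 24.805 μCi.

24.8 μCi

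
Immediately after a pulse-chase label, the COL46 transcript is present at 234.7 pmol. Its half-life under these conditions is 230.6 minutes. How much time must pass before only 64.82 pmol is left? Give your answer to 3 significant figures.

428 minutes

Fraction remaining = 64.82/234.7 ≈ 0.27618.
n = log₂(234.7/64.82) = ln(3.6208)/ln 2 ≈ 1.8563 half-lives.
t = n × t½ = 1.8563 × 230.6 ≈ 428.06 minutes.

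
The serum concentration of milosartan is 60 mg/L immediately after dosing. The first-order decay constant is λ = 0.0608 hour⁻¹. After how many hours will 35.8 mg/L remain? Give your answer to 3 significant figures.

8.49 hours

t½ = ln 2 / λ = 0.69315 / 0.0608 ≈ 11.4 hours.
Fraction remaining = 35.8/60 ≈ 0.59667.
n = log₂(60/35.8) = ln(1.676)/ln 2 ≈ 0.745 half-lives.
t = n × t½ = 0.745 × 11.4 ≈ 8.4934 hours.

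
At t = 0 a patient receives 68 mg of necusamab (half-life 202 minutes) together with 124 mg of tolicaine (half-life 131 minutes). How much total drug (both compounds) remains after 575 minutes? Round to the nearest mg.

necusamab: 68 × (1/2)^(575/202) = 68 × (1/2)^2.8465 ≈ 9.454 mg.
tolicaine: 124 × (1/2)^(575/131) = 124 × (1/2)^4.3893 ≈ 5.9171 mg.
Total = 9.454 + 5.9171 ≈ 15.371 mg.

15 mg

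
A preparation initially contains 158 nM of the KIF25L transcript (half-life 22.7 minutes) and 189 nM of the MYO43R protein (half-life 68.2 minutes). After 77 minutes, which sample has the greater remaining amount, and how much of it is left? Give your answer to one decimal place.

MYO43R protein, 86.4 nM

KIF25L transcript: 158 × (1/2)^3.3921 ≈ 15.05 nM.
MYO43R protein: 189 × (1/2)^1.129 ≈ 86.415 nM.
MYO43R protein has more remaining, at ≈ 86.415 nM.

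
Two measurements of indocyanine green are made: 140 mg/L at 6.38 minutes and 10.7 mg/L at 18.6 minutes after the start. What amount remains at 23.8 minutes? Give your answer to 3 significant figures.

3.58 mg/L

Over Δt = 18.6 − 6.38 = 12.22 minutes, the level fell by a factor of 140/10.7 ≈ 13.084.
n = log₂(13.084) ≈ 3.7097 half-lives, so t½ = 12.22/3.7097 ≈ 3.294 minutes.
From t = 18.6 to t = 23.8: 10.7 × (1/2)^((23.8−18.6)/3.294) ≈ 3.5824 mg/L.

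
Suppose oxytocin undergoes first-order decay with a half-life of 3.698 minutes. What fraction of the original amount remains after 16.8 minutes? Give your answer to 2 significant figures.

n = 16.8/3.698 ≈ 4.543 half-lives.
Fraction remaining = (1/2)^4.543 ≈ 0.042897.

0.043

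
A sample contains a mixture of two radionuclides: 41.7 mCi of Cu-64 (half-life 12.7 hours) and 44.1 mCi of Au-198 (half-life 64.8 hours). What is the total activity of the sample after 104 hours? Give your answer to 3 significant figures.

Cu-64: 41.7 × (1/2)^(104/12.7) = 41.7 × (1/2)^8.189 ≈ 0.14289 mCi.
Au-198: 44.1 × (1/2)^(104/64.8) = 44.1 × (1/2)^1.6049 ≈ 14.498 mCi.
Total = 0.14289 + 14.498 ≈ 14.641 mCi.

14.6 mCi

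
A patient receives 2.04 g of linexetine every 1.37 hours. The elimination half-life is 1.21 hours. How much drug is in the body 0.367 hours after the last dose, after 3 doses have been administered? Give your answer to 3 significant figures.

2.75 g

The 3 doses were given 3.107, 1.737, 0.367 hours ago.
Total = 2.04·(1/2)^(3.107/1.21) + 2.04·(1/2)^(1.737/1.21) + 2.04·(1/2)^(0.367/1.21)
      = 0.34408 + 0.75421 + 1.6532 ≈ 2.7515 g.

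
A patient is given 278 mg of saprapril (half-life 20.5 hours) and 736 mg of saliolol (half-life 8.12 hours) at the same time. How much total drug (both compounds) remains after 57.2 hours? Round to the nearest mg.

46 mg

saprapril: 278 × (1/2)^(57.2/20.5) = 278 × (1/2)^2.7902 ≈ 40.188 mg.
saliolol: 736 × (1/2)^(57.2/8.12) = 736 × (1/2)^7.0443 ≈ 5.576 mg.
Total = 40.188 + 5.576 ≈ 45.764 mg.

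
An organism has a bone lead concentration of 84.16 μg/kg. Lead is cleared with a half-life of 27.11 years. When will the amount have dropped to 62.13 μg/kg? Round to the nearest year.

Fraction remaining = 62.13/84.16 ≈ 0.73824.
n = log₂(84.16/62.13) = ln(1.3546)/ln 2 ≈ 0.43784 half-lives.
t = n × t½ = 0.43784 × 27.11 ≈ 11.87 years.

12 years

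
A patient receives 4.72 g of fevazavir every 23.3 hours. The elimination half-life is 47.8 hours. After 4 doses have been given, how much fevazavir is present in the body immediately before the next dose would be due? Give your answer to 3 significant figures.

The 4 doses were given 93.2, 69.9, 46.6, 23.3 hours ago.
Total = 4.72·(1/2)^(93.2/47.8) + 4.72·(1/2)^(69.9/47.8) + 4.72·(1/2)^(46.6/47.8) + 4.72·(1/2)^(23.3/47.8)
      = 1.2218 + 1.7129 + 2.4014 + 3.3667 ≈ 8.7028 g.

8.70 g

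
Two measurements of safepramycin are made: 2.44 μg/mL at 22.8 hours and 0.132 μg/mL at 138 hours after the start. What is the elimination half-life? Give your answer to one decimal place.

27.4 hours

Over Δt = 138 − 22.8 = 115.2 hours, the level fell by a factor of 2.44/0.132 ≈ 18.485.
n = log₂(18.485) ≈ 4.2083 half-lives, so t½ = 115.2/4.2083 ≈ 27.375 hours.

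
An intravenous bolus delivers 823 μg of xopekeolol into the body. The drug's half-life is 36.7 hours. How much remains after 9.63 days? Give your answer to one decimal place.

10.5 μg

Convert the elapsed time: 9.63 days = 231.12 hours.
Number of half-lives: n = 231.12/36.7 ≈ 6.2975.
Remaining = 823 × (1/2)^6.2975 = 823 × 0.012713 ≈ 10.463 μg.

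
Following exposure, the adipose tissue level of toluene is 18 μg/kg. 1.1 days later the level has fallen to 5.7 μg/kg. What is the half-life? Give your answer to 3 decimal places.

A/A₀ = 5.7/18 ≈ 0.31667.
n = log₂(3.1579) ≈ 1.659 half-lives elapsed in 1.1 days.
t½ = 1.1/1.659 ≈ 0.66306 days.

0.663 days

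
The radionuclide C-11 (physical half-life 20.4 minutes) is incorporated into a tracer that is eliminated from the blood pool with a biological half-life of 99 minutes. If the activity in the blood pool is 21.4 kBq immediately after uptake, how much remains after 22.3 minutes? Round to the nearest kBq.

9 kBq

1/t_eff = 1/t_phys + 1/t_biol = 1/20.4 + 1/99 = 0.059121 per minute.
t_eff = 20.4 × 99 / (20.4 + 99) ≈ 16.915 minutes.
Remaining = 21.4 × (1/2)^(22.3/16.915) = 21.4 × (1/2)^1.3184 ≈ 8.581 kBq.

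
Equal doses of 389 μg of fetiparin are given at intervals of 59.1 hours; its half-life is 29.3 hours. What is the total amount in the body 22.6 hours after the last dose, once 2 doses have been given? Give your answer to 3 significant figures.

The 2 doses were given 81.7, 22.6 hours ago.
Total = 389·(1/2)^(81.7/29.3) + 389·(1/2)^(22.6/29.3)
      = 56.307 + 227.91 ≈ 284.21 μg.

284 μg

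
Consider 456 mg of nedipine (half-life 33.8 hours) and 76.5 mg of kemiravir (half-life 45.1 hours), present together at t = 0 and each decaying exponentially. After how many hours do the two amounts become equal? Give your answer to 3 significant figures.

Set 456·(1/2)^(t/33.8) = 76.5·(1/2)^(t/45.1).
Taking log₂: log₂(456/76.5) = t·(1/33.8 − 1/45.1).
log₂(5.9608) = 2.5755; 1/33.8 − 1/45.1 = 0.0074128.
t = 2.5755 / 0.0074128 ≈ 347.44 hours.

347 hours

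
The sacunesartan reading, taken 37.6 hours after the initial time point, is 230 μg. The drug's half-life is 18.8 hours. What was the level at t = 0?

Number of half-lives elapsed: n = 37.6/18.8 ≈ 2.
A₀ = A × 2^n = 230 × 2^2 = 230 × 4 ≈ 920 μg.

920 μg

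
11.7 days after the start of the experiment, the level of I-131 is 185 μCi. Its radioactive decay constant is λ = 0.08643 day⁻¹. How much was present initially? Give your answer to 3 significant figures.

t½ = ln 2 / λ = 0.69315 / 0.08643 ≈ 8.0198 days.
Number of half-lives elapsed: n = 11.7/8.0198 ≈ 1.4589.
A₀ = A × 2^n = 185 × 2^1.4589 = 185 × 2.749 ≈ 508.56 μCi.

509 μCi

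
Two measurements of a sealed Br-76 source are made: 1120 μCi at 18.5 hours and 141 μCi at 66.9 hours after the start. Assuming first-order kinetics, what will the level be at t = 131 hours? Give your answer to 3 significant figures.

9.06 μCi

Over Δt = 66.9 − 18.5 = 48.4 hours, the level fell by a factor of 1120/141 ≈ 7.9433.
n = log₂(7.9433) ≈ 2.9897 half-lives, so t½ = 48.4/2.9897 ≈ 16.189 hours.
From t = 66.9 to t = 131: 141 × (1/2)^((131−66.9)/16.189) ≈ 9.0631 μCi.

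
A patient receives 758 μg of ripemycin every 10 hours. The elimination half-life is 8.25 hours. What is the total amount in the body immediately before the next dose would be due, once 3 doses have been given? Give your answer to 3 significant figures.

529 μg

The 3 doses were given 30, 20, 10 hours ago.
Total = 758·(1/2)^(30/8.25) + 758·(1/2)^(20/8.25) + 758·(1/2)^(10/8.25)
      = 60.956 + 141.22 + 327.18 ≈ 529.36 μg.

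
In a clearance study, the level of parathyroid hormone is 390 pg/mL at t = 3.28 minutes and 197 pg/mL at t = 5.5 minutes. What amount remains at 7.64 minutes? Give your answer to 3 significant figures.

Over Δt = 5.5 − 3.28 = 2.22 minutes, the level fell by a factor of 390/197 ≈ 1.9797.
n = log₂(1.9797) ≈ 0.98528 half-lives, so t½ = 2.22/0.98528 ≈ 2.2532 minutes.
From t = 5.5 to t = 7.64: 197 × (1/2)^((7.64−5.5)/2.2532) ≈ 101.99 pg/mL.

102 pg/mL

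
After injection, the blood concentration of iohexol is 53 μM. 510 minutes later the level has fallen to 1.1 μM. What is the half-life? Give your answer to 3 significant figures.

91.2 minutes

A/A₀ = 1.1/53 ≈ 0.020755.
n = log₂(48.182) ≈ 5.5904 half-lives elapsed in 510 minutes.
t½ = 510/5.5904 ≈ 91.228 minutes.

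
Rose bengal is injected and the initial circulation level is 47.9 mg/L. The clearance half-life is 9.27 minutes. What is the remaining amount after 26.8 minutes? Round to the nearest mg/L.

6 mg/L

Number of half-lives: n = 26.8/9.27 ≈ 2.891.
Remaining = 47.9 × (1/2)^2.891 = 47.9 × 0.13481 ≈ 6.4572 mg/L.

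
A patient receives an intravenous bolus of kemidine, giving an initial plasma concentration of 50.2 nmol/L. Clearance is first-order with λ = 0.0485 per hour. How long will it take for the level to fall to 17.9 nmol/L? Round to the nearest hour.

21 hours

t½ = ln 2 / λ = 0.69315 / 0.0485 ≈ 14.292 hours.
Fraction remaining = 17.9/50.2 ≈ 0.35657.
n = log₂(50.2/17.9) = ln(2.8045)/ln 2 ≈ 1.4877 half-lives.
t = n × t½ = 1.4877 × 14.292 ≈ 21.262 hours.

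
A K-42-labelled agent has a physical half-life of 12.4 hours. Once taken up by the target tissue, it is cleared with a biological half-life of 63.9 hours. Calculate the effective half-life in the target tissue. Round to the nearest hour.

1/t_eff = 1/t_phys + 1/t_biol = 1/12.4 + 1/63.9 = 0.096295 per hour.
t_eff = 12.4 × 63.9 / (12.4 + 63.9) ≈ 10.385 hours.

10 hours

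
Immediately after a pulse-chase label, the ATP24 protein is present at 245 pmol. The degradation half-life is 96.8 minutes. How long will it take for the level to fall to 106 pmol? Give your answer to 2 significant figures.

120 minutes

Fraction remaining = 106/245 ≈ 0.43265.
n = log₂(245/106) = ln(2.3113)/ln 2 ≈ 1.2087 half-lives.
t = n × t½ = 1.2087 × 96.8 ≈ 117 minutes.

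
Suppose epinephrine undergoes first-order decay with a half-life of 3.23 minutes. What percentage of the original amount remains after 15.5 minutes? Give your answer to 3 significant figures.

3.59%

n = 15.5/3.23 ≈ 4.7988 half-lives.
Fraction remaining = (1/2)^4.7988 ≈ 0.035928, i.e. 3.5928%.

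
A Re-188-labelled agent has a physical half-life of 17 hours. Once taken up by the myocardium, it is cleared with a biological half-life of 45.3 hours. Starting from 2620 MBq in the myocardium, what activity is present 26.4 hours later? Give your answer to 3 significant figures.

1/t_eff = 1/t_phys + 1/t_biol = 1/17 + 1/45.3 = 0.080899 per hour.
t_eff = 17 × 45.3 / (17 + 45.3) ≈ 12.361 hours.
Remaining = 2620 × (1/2)^(26.4/12.361) = 2620 × (1/2)^2.1357 ≈ 596.19 MBq.

596 MBq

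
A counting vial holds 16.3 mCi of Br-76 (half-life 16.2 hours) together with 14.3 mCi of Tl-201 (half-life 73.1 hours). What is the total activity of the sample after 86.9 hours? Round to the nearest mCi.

Br-76: 16.3 × (1/2)^(86.9/16.2) = 16.3 × (1/2)^5.3642 ≈ 0.39573 mCi.
Tl-201: 14.3 × (1/2)^(86.9/73.1) = 14.3 × (1/2)^1.1888 ≈ 6.273 mCi.
Total = 0.39573 + 6.273 ≈ 6.6688 mCi.

7 mCi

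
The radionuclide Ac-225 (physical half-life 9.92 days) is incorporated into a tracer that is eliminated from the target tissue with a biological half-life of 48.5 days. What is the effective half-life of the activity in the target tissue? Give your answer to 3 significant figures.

8.24 days

1/t_eff = 1/t_phys + 1/t_biol = 1/9.92 + 1/48.5 = 0.12143 per day.
t_eff = 9.92 × 48.5 / (9.92 + 48.5) ≈ 8.2355 days.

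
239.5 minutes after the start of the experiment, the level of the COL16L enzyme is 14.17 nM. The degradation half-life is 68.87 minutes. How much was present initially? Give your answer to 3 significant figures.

Number of half-lives elapsed: n = 239.5/68.87 ≈ 3.4776.
A₀ = A × 2^n = 14.17 × 2^3.4776 = 14.17 × 11.139 ≈ 157.84 nM.

158 nM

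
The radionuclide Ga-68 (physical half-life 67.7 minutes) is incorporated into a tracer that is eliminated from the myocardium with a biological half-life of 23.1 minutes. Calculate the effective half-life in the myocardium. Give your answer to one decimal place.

17.2 minutes

1/t_eff = 1/t_phys + 1/t_biol = 1/67.7 + 1/23.1 = 0.058061 per minute.
t_eff = 67.7 × 23.1 / (67.7 + 23.1) ≈ 17.223 minutes.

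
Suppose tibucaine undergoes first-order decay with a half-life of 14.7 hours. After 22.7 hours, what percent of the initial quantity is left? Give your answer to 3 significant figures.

n = 22.7/14.7 ≈ 1.5442 half-lives.
Fraction remaining = (1/2)^1.5442 ≈ 0.34288, i.e. 34.288%.

34.3%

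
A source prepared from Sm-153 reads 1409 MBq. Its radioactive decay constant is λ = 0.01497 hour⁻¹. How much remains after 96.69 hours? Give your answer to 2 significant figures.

t½ = ln 2 / λ = 0.69315 / 0.01497 ≈ 46.302 hours.
Number of half-lives: n = 96.69/46.302 ≈ 2.0882.
Remaining = 1409 × (1/2)^2.0882 = 1409 × 0.23517 ≈ 331.35 MBq.

330 MBq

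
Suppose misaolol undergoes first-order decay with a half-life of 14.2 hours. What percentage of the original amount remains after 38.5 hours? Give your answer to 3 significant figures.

15.3%

n = 38.5/14.2 ≈ 2.7113 half-lives.
Fraction remaining = (1/2)^2.7113 ≈ 0.1527, i.e. 15.27%.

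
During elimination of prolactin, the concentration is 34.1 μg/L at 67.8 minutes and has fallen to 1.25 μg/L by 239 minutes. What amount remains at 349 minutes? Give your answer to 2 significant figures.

0.15 μg/L

Over Δt = 239 − 67.8 = 171.2 minutes, the level fell by a factor of 34.1/1.25 ≈ 27.28.
n = log₂(27.28) ≈ 4.7698 half-lives, so t½ = 171.2/4.7698 ≈ 35.893 minutes.
From t = 239 to t = 349: 1.25 × (1/2)^((349−239)/35.893) ≈ 0.1494 μg/L.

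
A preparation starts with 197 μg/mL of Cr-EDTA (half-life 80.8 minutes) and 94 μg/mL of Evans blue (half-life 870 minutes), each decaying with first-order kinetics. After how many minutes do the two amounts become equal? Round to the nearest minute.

Set 197·(1/2)^(t/80.8) = 94·(1/2)^(t/870).
Taking log₂: log₂(197/94) = t·(1/80.8 − 1/870).
log₂(2.0957) = 1.0675; 1/80.8 − 1/870 = 0.011227.
t = 1.0675 / 0.011227 ≈ 95.082 minutes.

95 minutes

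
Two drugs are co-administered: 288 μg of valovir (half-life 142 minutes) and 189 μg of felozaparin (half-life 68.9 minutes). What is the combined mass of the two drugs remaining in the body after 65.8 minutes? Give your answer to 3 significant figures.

306 μg

valovir: 288 × (1/2)^(65.8/142) = 288 × (1/2)^0.46338 ≈ 208.88 μg.
felozaparin: 189 × (1/2)^(65.8/68.9) = 189 × (1/2)^0.95501 ≈ 97.494 μg.
Total = 208.88 + 97.494 ≈ 306.38 μg.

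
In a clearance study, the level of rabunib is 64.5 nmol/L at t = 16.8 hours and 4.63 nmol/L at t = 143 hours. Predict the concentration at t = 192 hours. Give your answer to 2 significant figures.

Over Δt = 143 − 16.8 = 126.2 hours, the level fell by a factor of 64.5/4.63 ≈ 13.931.
n = log₂(13.931) ≈ 3.8002 half-lives, so t½ = 126.2/3.8002 ≈ 33.209 hours.
From t = 143 to t = 192: 4.63 × (1/2)^((192−143)/33.209) ≈ 1.665 nmol/L.

1.7 nmol/L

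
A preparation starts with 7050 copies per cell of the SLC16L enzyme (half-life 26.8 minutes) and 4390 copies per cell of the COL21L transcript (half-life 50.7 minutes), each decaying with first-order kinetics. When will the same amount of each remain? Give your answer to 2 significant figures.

39 minutes

Set 7050·(1/2)^(t/26.8) = 4390·(1/2)^(t/50.7).
Taking log₂: log₂(7050/4390) = t·(1/26.8 − 1/50.7).
log₂(1.6059) = 0.6834; 1/26.8 − 1/50.7 = 0.01759.
t = 0.6834 / 0.01759 ≈ 38.853 minutes.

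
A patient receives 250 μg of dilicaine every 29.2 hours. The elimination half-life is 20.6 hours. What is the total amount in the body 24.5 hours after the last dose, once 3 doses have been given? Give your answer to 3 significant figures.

166 μg

The 3 doses were given 82.9, 53.7, 24.5 hours ago.
Total = 250·(1/2)^(82.9/20.6) + 250·(1/2)^(53.7/20.6) + 250·(1/2)^(24.5/20.6)
      = 15.364 + 41.041 + 109.63 ≈ 166.03 μg.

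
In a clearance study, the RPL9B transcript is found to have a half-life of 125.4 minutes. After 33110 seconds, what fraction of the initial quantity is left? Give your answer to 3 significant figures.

0.0473

33110 seconds = 551.833 minutes.
n = 551.833/125.4 ≈ 4.4006 half-lives.
Fraction remaining = (1/2)^4.4006 ≈ 0.047347.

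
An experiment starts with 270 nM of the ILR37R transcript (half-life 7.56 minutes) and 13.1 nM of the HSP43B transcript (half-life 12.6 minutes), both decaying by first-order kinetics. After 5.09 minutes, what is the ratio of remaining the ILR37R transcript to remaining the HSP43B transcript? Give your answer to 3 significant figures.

17.1

ILR37R transcript: 270 × (1/2)^(5.09/7.56) = 270 × (1/2)^0.67328 ≈ 169.31 nM.
HSP43B transcript: 13.1 × (1/2)^(5.09/12.6) = 13.1 × (1/2)^0.40397 ≈ 9.9007 nM.
Ratio ≈ 169.31 / 9.9007 ≈ 17.101.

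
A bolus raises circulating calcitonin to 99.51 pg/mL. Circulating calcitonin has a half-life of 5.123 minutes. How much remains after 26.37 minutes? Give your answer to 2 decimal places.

2.81 pg/mL

Number of half-lives: n = 26.37/5.123 ≈ 5.1474.
Remaining = 99.51 × (1/2)^5.1474 = 99.51 × 0.028215 ≈ 2.8077 pg/mL.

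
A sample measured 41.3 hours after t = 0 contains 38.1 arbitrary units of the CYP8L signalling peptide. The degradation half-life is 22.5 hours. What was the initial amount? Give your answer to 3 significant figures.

136 arbitrary units

Number of half-lives elapsed: n = 41.3/22.5 ≈ 1.8356.
A₀ = A × 2^n = 38.1 × 2^1.8356 = 38.1 × 3.5691 ≈ 135.98 arbitrary units.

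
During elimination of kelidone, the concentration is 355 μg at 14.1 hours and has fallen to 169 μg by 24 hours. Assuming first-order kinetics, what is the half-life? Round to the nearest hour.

9 hours

Over Δt = 24 − 14.1 = 9.9 hours, the level fell by a factor of 355/169 ≈ 2.1006.
n = log₂(2.1006) ≈ 1.0708 half-lives, so t½ = 9.9/1.0708 ≈ 9.2455 hours.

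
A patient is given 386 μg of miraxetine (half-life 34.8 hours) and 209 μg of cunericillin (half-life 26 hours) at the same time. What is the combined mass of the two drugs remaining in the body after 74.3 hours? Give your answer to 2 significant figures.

miraxetine: 386 × (1/2)^(74.3/34.8) = 386 × (1/2)^2.1351 ≈ 87.876 μg.
cunericillin: 209 × (1/2)^(74.3/26) = 209 × (1/2)^2.8577 ≈ 28.833 μg.
Total = 87.876 + 28.833 ≈ 116.71 μg.

120 μg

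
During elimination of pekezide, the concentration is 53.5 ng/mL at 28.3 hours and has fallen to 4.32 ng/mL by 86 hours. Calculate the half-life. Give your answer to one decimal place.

Over Δt = 86 − 28.3 = 57.7 hours, the level fell by a factor of 53.5/4.32 ≈ 12.384.
n = log₂(12.384) ≈ 3.6304 half-lives, so t½ = 57.7/3.6304 ≈ 15.893 hours.

15.9 hours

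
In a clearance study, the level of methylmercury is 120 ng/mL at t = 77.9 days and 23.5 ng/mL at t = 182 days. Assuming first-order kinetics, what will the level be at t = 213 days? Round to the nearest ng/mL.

Over Δt = 182 − 77.9 = 104.1 days, the level fell by a factor of 120/23.5 ≈ 5.1064.
n = log₂(5.1064) ≈ 2.3523 half-lives, so t½ = 104.1/2.3523 ≈ 44.255 days.
From t = 182 to t = 213: 23.5 × (1/2)^((213−182)/44.255) ≈ 14.461 ng/mL.

14 ng/mL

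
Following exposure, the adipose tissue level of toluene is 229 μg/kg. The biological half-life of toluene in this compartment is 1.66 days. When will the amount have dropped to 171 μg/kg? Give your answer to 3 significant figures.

0.699 days

Fraction remaining = 171/229 ≈ 0.74672.
n = log₂(229/171) = ln(1.3392)/ln 2 ≈ 0.42135 half-lives.
t = n × t½ = 0.42135 × 1.66 ≈ 0.69944 days.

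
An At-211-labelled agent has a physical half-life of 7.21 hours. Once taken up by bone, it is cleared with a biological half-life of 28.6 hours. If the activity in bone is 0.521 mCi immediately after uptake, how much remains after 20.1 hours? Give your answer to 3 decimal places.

1/t_eff = 1/t_phys + 1/t_biol = 1/7.21 + 1/28.6 = 0.17366 per hour.
t_eff = 7.21 × 28.6 / (7.21 + 28.6) ≈ 5.7583 hours.
Remaining = 0.521 × (1/2)^(20.1/5.7583) = 0.521 × (1/2)^3.4906 ≈ 0.046352 mCi.

0.046 mCi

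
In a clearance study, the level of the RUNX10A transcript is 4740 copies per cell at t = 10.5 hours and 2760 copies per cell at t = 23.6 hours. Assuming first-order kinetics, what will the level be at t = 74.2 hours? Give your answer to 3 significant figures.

342 copies per cell

Over Δt = 23.6 − 10.5 = 13.1 hours, the level fell by a factor of 4740/2760 ≈ 1.7174.
n = log₂(1.7174) ≈ 0.78022 half-lives, so t½ = 13.1/0.78022 ≈ 16.79 hours.
From t = 23.6 to t = 74.2: 2760 × (1/2)^((74.2−23.6)/16.79) ≈ 341.75 copies per cell.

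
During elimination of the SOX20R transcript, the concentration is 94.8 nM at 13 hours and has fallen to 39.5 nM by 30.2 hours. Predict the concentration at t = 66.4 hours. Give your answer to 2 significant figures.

6.3 nM

Over Δt = 30.2 − 13 = 17.2 hours, the level fell by a factor of 94.8/39.5 ≈ 2.4.
n = log₂(2.4) ≈ 1.263 half-lives, so t½ = 17.2/1.263 ≈ 13.618 hours.
From t = 30.2 to t = 66.4: 39.5 × (1/2)^((66.4−30.2)/13.618) ≈ 6.2573 nM.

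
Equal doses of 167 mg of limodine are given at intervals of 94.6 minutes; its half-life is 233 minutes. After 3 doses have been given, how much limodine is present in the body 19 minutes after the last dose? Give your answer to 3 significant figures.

The 3 doses were given 208.2, 113.6, 19 minutes ago.
Total = 167·(1/2)^(208.2/233) + 167·(1/2)^(113.6/233) + 167·(1/2)^(19/233)
      = 89.893 + 119.11 + 157.82 ≈ 366.83 mg.

367 mg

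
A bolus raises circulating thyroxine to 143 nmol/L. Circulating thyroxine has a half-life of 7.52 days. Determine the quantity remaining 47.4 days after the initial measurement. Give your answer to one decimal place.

1.8 nmol/L

Number of half-lives: n = 47.4/7.52 ≈ 6.3032.
Remaining = 143 × (1/2)^6.3032 = 143 × 0.012663 ≈ 1.8109 nmol/L.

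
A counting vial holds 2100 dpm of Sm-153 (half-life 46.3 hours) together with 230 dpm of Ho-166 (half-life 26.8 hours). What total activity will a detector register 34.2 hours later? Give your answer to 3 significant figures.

1350 dpm

Sm-153: 2100 × (1/2)^(34.2/46.3) = 2100 × (1/2)^0.73866 ≈ 1258.5 dpm.
Ho-166: 230 × (1/2)^(34.2/26.8) = 230 × (1/2)^1.2761 ≈ 94.968 dpm.
Total = 1258.5 + 94.968 ≈ 1353.5 dpm.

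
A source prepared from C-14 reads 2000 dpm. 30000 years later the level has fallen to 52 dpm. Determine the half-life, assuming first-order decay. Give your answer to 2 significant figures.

5700 years

A/A₀ = 52/2000 ≈ 0.026.
n = log₂(38.462) ≈ 5.2653 half-lives elapsed in 30000 years.
t½ = 30000/5.2653 ≈ 5697.6 years.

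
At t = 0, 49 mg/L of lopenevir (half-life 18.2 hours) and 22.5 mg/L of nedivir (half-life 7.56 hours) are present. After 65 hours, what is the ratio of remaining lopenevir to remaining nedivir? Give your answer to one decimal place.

lopenevir: 49 × (1/2)^(65/18.2) = 49 × (1/2)^3.5714 ≈ 4.1218 mg/L.
nedivir: 22.5 × (1/2)^(65/7.56) = 22.5 × (1/2)^8.5979 ≈ 0.058071 mg/L.
Ratio ≈ 4.1218 / 0.058071 ≈ 70.979.

71.0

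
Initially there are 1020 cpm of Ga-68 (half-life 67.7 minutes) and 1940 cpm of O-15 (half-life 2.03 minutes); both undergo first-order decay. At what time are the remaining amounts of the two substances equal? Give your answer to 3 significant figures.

1.94 minutes

Set 1020·(1/2)^(t/67.7) = 1940·(1/2)^(t/2.03).
Taking log₂: log₂(1020/1940) = t·(1/67.7 − 1/2.03).
log₂(0.52577) = -0.92749; 1/67.7 − 1/2.03 = -0.47784.
t = -0.92749 / -0.47784 ≈ 1.941 minutes.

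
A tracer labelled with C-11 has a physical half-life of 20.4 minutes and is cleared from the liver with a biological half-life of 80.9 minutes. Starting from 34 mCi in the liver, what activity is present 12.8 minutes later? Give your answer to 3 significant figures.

1/t_eff = 1/t_phys + 1/t_biol = 1/20.4 + 1/80.9 = 0.061381 per minute.
t_eff = 20.4 × 80.9 / (20.4 + 80.9) ≈ 16.292 minutes.
Remaining = 34 × (1/2)^(12.8/16.292) = 34 × (1/2)^0.78567 ≈ 19.723 mCi.

19.7 mCi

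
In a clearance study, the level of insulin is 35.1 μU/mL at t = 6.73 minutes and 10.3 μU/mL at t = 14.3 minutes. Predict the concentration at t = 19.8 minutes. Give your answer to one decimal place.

Over Δt = 14.3 − 6.73 = 7.57 minutes, the level fell by a factor of 35.1/10.3 ≈ 3.4078.
n = log₂(3.4078) ≈ 1.7688 half-lives, so t½ = 7.57/1.7688 ≈ 4.2797 minutes.
From t = 14.3 to t = 19.8: 10.3 × (1/2)^((19.8−14.3)/4.2797) ≈ 4.2264 μU/mL.

4.2 μU/mL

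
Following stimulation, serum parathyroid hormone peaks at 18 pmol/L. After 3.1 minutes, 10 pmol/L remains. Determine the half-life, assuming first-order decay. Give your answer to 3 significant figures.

A/A₀ = 10/18 ≈ 0.55556.
n = log₂(1.8) ≈ 0.848 half-lives elapsed in 3.1 minutes.
t½ = 3.1/0.848 ≈ 3.6557 minutes.

3.66 minutes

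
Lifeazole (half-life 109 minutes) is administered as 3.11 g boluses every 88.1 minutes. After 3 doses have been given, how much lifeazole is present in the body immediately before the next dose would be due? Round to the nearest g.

The 3 doses were given 264.3, 176.2, 88.1 minutes ago.
Total = 3.11·(1/2)^(264.3/109) + 3.11·(1/2)^(176.2/109) + 3.11·(1/2)^(88.1/109)
      = 0.5792 + 1.0142 + 1.776 ≈ 3.3695 g.

3 g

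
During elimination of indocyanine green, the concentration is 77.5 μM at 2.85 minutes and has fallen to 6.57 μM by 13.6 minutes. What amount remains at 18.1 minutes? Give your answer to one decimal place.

2.3 μM

Over Δt = 13.6 − 2.85 = 10.75 minutes, the level fell by a factor of 77.5/6.57 ≈ 11.796.
n = log₂(11.796) ≈ 3.5602 half-lives, so t½ = 10.75/3.5602 ≈ 3.0195 minutes.
From t = 13.6 to t = 18.1: 6.57 × (1/2)^((18.1−13.6)/3.0195) ≈ 2.3385 μM.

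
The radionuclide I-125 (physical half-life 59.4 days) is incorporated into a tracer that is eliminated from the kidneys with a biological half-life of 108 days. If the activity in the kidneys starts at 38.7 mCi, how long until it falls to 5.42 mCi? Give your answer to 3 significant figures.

109 days

1/t_eff = 1/t_phys + 1/t_biol = 1/59.4 + 1/108 = 0.026094 per day.
t_eff = 59.4 × 108 / (59.4 + 108) ≈ 38.323 days.
n = log₂(38.7/5.42) ≈ 2.836; t = 2.836 × 38.323 ≈ 108.68 days.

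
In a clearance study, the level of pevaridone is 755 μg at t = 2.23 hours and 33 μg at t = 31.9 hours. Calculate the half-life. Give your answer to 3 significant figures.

Over Δt = 31.9 − 2.23 = 29.67 hours, the level fell by a factor of 755/33 ≈ 22.879.
n = log₂(22.879) ≈ 4.5159 half-lives, so t½ = 29.67/4.5159 ≈ 6.5701 hours.

6.57 hours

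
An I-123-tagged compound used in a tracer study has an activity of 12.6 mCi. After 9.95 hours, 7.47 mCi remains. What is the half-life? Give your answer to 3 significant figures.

A/A₀ = 7.47/12.6 ≈ 0.59286.
n = log₂(1.6867) ≈ 0.75424 half-lives elapsed in 9.95 hours.
t½ = 9.95/0.75424 ≈ 13.192 hours.

13.2 hours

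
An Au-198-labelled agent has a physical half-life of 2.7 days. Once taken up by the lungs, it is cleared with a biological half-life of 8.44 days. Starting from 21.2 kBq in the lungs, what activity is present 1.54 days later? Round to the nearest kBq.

13 kBq

1/t_eff = 1/t_phys + 1/t_biol = 1/2.7 + 1/8.44 = 0.48885 per day.
t_eff = 2.7 × 8.44 / (2.7 + 8.44) ≈ 2.0456 days.
Remaining = 21.2 × (1/2)^(1.54/2.0456) = 21.2 × (1/2)^0.75283 ≈ 12.581 kBq.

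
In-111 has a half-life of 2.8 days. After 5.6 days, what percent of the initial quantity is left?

n = 5.6/2.8 ≈ 2 half-lives.
Fraction remaining = (1/2)^2 ≈ 0.25, i.e. 25%.

25%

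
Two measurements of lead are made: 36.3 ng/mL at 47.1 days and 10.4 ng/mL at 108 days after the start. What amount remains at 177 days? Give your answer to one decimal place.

2.5 ng/mL

Over Δt = 108 − 47.1 = 60.9 days, the level fell by a factor of 36.3/10.4 ≈ 3.4904.
n = log₂(3.4904) ≈ 1.8034 half-lives, so t½ = 60.9/1.8034 ≈ 33.77 days.
From t = 108 to t = 177: 10.4 × (1/2)^((177−108)/33.77) ≈ 2.5232 ng/mL.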